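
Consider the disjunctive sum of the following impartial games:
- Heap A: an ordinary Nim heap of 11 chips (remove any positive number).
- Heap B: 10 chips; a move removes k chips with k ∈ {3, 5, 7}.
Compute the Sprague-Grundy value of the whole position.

Heap A is a plain Nim heap of size 11, so its Grundy value is 11.
Grundy values for heap B (subtraction set {3, 5, 7}):
k:     0  1  2  3  4  5  6  7  8  9 10
g(k):  0  0  0  1  1  1  2  2  2  3  0
So g(10) = 0.
By the Sprague-Grundy theorem, the Grundy value of a sum of independent games is the XOR of the component values.
Combined value = 11 ⊕ 0 = 11.

11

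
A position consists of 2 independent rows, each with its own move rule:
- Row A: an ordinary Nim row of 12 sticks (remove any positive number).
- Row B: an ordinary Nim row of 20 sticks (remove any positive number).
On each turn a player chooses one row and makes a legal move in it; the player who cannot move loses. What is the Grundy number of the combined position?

24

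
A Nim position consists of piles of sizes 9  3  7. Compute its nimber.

13

In binary:
  1001  (9)
  0011  (3)
  0111  (7)
  ----
  1101  (13)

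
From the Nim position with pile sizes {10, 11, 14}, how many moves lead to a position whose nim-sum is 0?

3

Nim-sum: 10 ⊕ 11 ⊕ 14 = 15.
The overall nim-sum is X = 15. A pile of size p has a winning move iff p XOR X < p (reduce it to p XOR X).
  10: 10 XOR 15 = 5 < 10 — winning move (to 5).
  11: 11 XOR 15 = 4 < 11 — winning move (to 4).
  14: 14 XOR 15 = 1 < 14 — winning move (to 1).
That gives 3 winning moves.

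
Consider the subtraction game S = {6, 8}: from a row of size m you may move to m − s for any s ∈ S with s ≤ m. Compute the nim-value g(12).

2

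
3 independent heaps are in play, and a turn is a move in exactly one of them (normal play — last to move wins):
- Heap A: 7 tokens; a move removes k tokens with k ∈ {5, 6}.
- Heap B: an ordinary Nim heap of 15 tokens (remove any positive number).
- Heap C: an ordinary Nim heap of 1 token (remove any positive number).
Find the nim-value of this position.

15

For heap A, compute g(0), g(1), … with moves {5, 6}:
k:     0  1  2  3  4  5  6  7
g(k):  0  0  0  0  0  1  1  1
So g(7) = 1.
Heap B is a plain Nim heap of size 15, so its Grundy value is 15.
Heap C is a plain Nim heap of size 1, so its Grundy value is 1.
The value of a disjunctive sum is the nim-sum of the parts.
Combined value = 1 ⊕ 15 ⊕ 1 = 15.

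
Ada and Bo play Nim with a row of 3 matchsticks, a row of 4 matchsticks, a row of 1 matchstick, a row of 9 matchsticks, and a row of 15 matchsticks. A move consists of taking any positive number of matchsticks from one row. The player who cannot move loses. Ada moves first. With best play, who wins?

Nim-sum: 3 ⊕ 4 ⊕ 1 ⊕ 9 ⊕ 15 = 0.
The nim-sum is 0, so this is a P-position: the player to move is in a losing position under optimal play; Ada is about to move from it and so loses — Bo wins.

Bo wins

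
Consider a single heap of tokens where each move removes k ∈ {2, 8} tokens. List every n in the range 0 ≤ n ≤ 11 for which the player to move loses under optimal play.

Compute g(0), g(1), … for moves {2, 8}:
g(0) = mex{} = 0
g(1) = mex{} = 0
g(2) = mex{0} = 1
g(3) = mex{0} = 1
g(4) = mex{1} = 0
g(5) = mex{1} = 0
g(6) = mex{0} = 1
g(7) = mex{0} = 1
g(8) = mex{0,1} = 2
g(9) = mex{0,1} = 2
g(10) = mex{1,2} = 0
g(11) = mex{1,2} = 0
The P-positions (g = 0) in 0..11 are 0, 1, 4, 5, 10, 11.

0, 1, 4, 5, 10, 11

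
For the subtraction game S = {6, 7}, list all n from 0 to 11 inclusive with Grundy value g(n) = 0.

Compute g(0), g(1), … for moves {6, 7}:
k:     0  1  2  3  4  5  6  7  8  9 10 11
g(k):  0  0  0  0  0  0  1  1  1  1  1  1
The P-positions (g = 0) in 0..11 are 0, 1, 2, 3, 4, 5.

0, 1, 2, 3, 4, 5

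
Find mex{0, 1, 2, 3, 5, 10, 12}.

4

The values 0, 1, 2, 3 are all present; 4 is the first non-negative integer missing from the set.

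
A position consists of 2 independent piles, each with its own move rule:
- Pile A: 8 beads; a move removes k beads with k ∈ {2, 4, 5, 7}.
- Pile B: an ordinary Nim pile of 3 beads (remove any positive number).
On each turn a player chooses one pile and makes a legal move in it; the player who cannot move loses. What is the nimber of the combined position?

7

Grundy values for pile A (subtraction set {2, 4, 5, 7}):
g(0) = mex{} = 0
g(1) = mex{} = 0
g(2) = mex{0} = 1
g(3) = mex{0} = 1
g(4) = mex{0,1} = 2
g(5) = mex{0,1} = 2
g(6) = mex{0,1,2} = 3
g(7) = mex{0,1,2} = 3
g(8) = mex{0,1,2,3} = 4
So g(8) = 4.
Pile B is a plain Nim pile of size 3, so its Grundy value is 3.
The value of a disjunctive sum is the nim-sum of the parts.
Combined value = 4 ⊕ 3 = 7.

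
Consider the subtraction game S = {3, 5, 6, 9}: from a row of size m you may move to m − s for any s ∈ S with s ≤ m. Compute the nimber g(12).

0

Compute g(0), g(1), … for moves {3, 5, 6, 9}:
g(0) = mex{} = 0
g(1) = mex{} = 0
g(2) = mex{} = 0
g(3) = mex{0} = 1
g(4) = mex{0} = 1
g(5) = mex{0} = 1
g(6) = mex{0,1} = 2
g(7) = mex{0,1} = 2
g(8) = mex{0,1} = 2
g(9) = mex{0,1,2} = 3
g(10) = mex{0,1,2} = 3
g(11) = mex{0,1,2} = 3
g(12) = mex{1,2,3} = 0
So g(12) = 0.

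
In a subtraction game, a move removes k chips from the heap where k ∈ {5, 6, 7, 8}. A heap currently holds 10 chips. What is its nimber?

2

Compute g(0), g(1), … for moves {5, 6, 7, 8}:
g(0) = mex{} = 0
g(1) = mex{} = 0
g(2) = mex{} = 0
g(3) = mex{} = 0
g(4) = mex{} = 0
g(5) = mex{0} = 1
g(6) = mex{0} = 1
g(7) = mex{0} = 1
g(8) = mex{0} = 1
g(9) = mex{0} = 1
g(10) = mex{0,1} = 2
So g(10) = 2.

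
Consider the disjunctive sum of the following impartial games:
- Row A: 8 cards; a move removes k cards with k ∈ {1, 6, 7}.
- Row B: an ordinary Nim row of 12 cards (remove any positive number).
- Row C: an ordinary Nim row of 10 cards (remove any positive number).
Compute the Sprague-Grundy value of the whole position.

Build the Grundy sequence for row A with g(k) = mex{g(k−s) : s ∈ {1, 6, 7}, s ≤ k}:
g(0) = mex{} = 0
g(1) = mex{0} = 1
g(2) = mex{1} = 0
g(3) = mex{0} = 1
g(4) = mex{1} = 0
g(5) = mex{0} = 1
g(6) = mex{0,1} = 2
g(7) = mex{0,1,2} = 3
g(8) = mex{0,1,3} = 2
So g(8) = 2.
Row B is a plain Nim row of size 12, so its Grundy value is 12.
Row C is a plain Nim row of size 10, so its Grundy value is 10.
By the Sprague-Grundy theorem, the Grundy value of a sum of independent games is the XOR of the component values.
Combined value = 2 XOR 12 XOR 10 = 4.

4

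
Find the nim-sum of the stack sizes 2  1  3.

Bitwise XOR of the heap sizes:
  10  (2)
  01  (1)
  11  (3)
  --
  00  (0)

0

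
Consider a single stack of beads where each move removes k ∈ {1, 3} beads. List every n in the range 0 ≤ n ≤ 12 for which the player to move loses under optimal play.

0, 2, 4, 6, 8, 10, 12

Build the Grundy sequence with g(k) = mex{g(k−s) : s ∈ {1, 3}, s ≤ k}:
k:     0  1  2  3  4  5  6  7  8  9 10 11 12
g(k):  0  1  0  1  0  1  0  1  0  1  0  1  0
The P-positions (g = 0) in 0..12 are 0, 2, 4, 6, 8, 10, 12.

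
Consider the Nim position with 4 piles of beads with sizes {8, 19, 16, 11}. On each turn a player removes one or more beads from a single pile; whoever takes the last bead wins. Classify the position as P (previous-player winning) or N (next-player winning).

P-position

Nim-sum: 8 ⊕ 19 ⊕ 16 ⊕ 11 = 0.
The nim-sum is 0, so this is a P-position: the player to move is in a losing position under optimal play.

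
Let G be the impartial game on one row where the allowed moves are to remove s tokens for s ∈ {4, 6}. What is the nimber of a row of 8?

2

Compute g(0), g(1), … for moves {4, 6}:
g(0) = mex{} = 0
g(1) = mex{} = 0
g(2) = mex{} = 0
g(3) = mex{} = 0
g(4) = mex{0} = 1
g(5) = mex{0} = 1
g(6) = mex{0} = 1
g(7) = mex{0} = 1
g(8) = mex{0,1} = 2
So g(8) = 2.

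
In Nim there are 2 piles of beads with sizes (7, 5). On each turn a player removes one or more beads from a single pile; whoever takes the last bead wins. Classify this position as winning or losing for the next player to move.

Write each in binary and XOR column by column:
  111  (7)
  101  (5)
  ---
  010  (2)
The nim-sum is 2 ≠ 0, so this is an N-position: the player to move can win.

Winning position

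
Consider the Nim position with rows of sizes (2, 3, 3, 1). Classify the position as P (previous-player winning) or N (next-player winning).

N-position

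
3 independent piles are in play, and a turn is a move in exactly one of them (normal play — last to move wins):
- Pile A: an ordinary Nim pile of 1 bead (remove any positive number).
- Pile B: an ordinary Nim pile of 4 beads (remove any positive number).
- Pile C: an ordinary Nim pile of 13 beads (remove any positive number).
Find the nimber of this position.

8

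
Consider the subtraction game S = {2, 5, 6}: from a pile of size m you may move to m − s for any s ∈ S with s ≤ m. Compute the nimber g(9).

Compute g(0), g(1), … for moves {2, 5, 6}:
g(0) = mex{} = 0
g(1) = mex{} = 0
g(2) = mex{0} = 1
g(3) = mex{0} = 1
g(4) = mex{1} = 0
g(5) = mex{0,1} = 2
g(6) = mex{0} = 1
g(7) = mex{0,1,2} = 3
g(8) = mex{1} = 0
g(9) = mex{0,1,3} = 2
So g(9) = 2.

2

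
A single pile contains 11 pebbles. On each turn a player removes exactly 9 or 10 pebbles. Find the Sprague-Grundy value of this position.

Grundy values for subtraction set {9, 10}:
k:     0  1  2  3  4  5  6  7  8  9 10 11
g(k):  0  0  0  0  0  0  0  0  0  1  1  1
So g(11) = 1.

1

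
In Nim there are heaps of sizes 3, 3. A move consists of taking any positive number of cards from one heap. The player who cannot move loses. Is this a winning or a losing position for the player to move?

Compute the nim-sum pairwise:
3 XOR 3 = 0
The nim-sum is 0, so this is a P-position: the player to move is in a losing position under optimal play.

Losing position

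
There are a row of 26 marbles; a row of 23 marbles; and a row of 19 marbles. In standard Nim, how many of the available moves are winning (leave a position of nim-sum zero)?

3

Write each in binary and XOR column by column:
  11010  (26)
  10111  (23)
  10011  (19)
  -----
  11110  (30)
The overall nim-sum is X = 30. A row of size p has a winning move iff p XOR X < p (reduce it to p XOR X).
  26: 26 XOR 30 = 4 < 26 — winning move (to 4).
  23: 23 XOR 30 = 9 < 23 — winning move (to 9).
  19: 19 XOR 30 = 13 < 19 — winning move (to 13).
That gives 3 winning moves.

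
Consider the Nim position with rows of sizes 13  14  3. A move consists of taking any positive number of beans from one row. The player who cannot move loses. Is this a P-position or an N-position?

P-position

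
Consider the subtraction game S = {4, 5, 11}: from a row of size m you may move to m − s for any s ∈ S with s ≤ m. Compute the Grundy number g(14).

Grundy values for subtraction set {4, 5, 11}:
g(0) = mex{} = 0
g(1) = mex{} = 0
g(2) = mex{} = 0
g(3) = mex{} = 0
g(4) = mex{0} = 1
g(5) = mex{0} = 1
g(6) = mex{0} = 1
g(7) = mex{0} = 1
g(8) = mex{0,1} = 2
g(9) = mex{1} = 0
g(10) = mex{1} = 0
g(11) = mex{0,1} = 2
g(12) = mex{0,1,2} = 3
g(13) = mex{0,2} = 1
g(14) = mex{0} = 1
So g(14) = 1.

1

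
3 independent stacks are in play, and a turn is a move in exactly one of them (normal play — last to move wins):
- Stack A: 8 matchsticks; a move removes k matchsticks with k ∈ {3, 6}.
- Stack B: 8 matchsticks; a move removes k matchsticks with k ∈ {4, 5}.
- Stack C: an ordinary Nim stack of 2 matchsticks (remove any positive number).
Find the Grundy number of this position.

2

Build the Grundy sequence for stack A with g(k) = mex{g(k−s) : s ∈ {3, 6}, s ≤ k}:
g(0) = mex{} = 0
g(1) = mex{} = 0
g(2) = mex{} = 0
g(3) = mex{0} = 1
g(4) = mex{0} = 1
g(5) = mex{0} = 1
g(6) = mex{0,1} = 2
g(7) = mex{0,1} = 2
g(8) = mex{0,1} = 2
So g(8) = 2.
Build the Grundy sequence for stack B with g(k) = mex{g(k−s) : s ∈ {4, 5}, s ≤ k}:
g(0) = mex{} = 0
g(1) = mex{} = 0
g(2) = mex{} = 0
g(3) = mex{} = 0
g(4) = mex{0} = 1
g(5) = mex{0} = 1
g(6) = mex{0} = 1
g(7) = mex{0} = 1
g(8) = mex{0,1} = 2
So g(8) = 2.
Stack C is a plain Nim stack of size 2, so its Grundy value is 2.
By the Sprague-Grundy theorem, the Grundy value of a sum of independent games is the XOR of the component values.
Combined value = 2 XOR 2 XOR 2 = 2.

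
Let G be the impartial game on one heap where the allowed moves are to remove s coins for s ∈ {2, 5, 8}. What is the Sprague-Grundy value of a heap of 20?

Compute g(0), g(1), … for moves {2, 5, 8}:
k:     0  1  2  3  4  5  6  7  8  9 10 11 12 13 14 15 16 17 18 19 20
g(k):  0  0  1  1  0  2  1  0  2  1  0  0  1  1  0  2  1  0  2  1  0
So g(20) = 0.

0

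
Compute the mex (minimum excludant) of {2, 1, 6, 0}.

The values 0, 1, 2 are all present; 3 is the first non-negative integer missing from the set.

3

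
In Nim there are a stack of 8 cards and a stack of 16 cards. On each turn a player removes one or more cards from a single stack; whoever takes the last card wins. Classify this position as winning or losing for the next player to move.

Winning position

Compute the nim-sum pairwise:
8 ⊕ 16 = 24
The nim-sum is 24 ≠ 0, so this is an N-position: the player to move can win.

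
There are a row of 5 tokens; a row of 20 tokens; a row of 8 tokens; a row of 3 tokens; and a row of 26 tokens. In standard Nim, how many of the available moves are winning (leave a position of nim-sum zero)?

0

Compute the nim-sum pairwise:
5 ⊕ 20 = 17
17 ⊕ 8 = 25
25 ⊕ 3 = 26
26 ⊕ 26 = 0
The nim-sum is already 0, so every move leaves a nonzero nim-sum — there are no winning moves.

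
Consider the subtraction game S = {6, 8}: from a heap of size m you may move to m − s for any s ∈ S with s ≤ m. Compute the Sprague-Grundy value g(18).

Grundy values for subtraction set {6, 8}:
k:     0  1  2  3  4  5  6  7  8  9 10 11 12 13 14 15 16 17 18
g(k):  0  0  0  0  0  0  1  1  1  1  1  1  2  2  0  0  0  0  0
So g(18) = 0.

0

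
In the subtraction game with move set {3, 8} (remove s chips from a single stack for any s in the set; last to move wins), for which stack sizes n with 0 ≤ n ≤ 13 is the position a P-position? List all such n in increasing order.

0, 1, 2, 6, 7, 11, 12, 13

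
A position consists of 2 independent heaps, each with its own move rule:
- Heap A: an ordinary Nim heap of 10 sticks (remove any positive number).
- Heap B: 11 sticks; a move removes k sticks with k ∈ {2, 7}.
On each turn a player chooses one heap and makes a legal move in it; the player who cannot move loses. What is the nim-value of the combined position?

11

Heap A is a plain Nim heap of size 10, so its Grundy value is 10.
For heap B, compute g(0), g(1), … with moves {2, 7}:
k:     0  1  2  3  4  5  6  7  8  9 10 11
g(k):  0  0  1  1  0  0  1  1  2  0  0  1
So g(11) = 1.
By the Sprague-Grundy theorem, the Grundy value of a sum of independent games is the XOR of the component values.
Combined value = 10 XOR 1 = 11.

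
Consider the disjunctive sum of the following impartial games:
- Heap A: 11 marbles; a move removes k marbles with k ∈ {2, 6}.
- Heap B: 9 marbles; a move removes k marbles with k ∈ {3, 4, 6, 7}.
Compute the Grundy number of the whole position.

2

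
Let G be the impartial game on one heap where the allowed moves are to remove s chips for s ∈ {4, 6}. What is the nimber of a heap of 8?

Grundy values for subtraction set {4, 6}:
g(0) = mex{} = 0
g(1) = mex{} = 0
g(2) = mex{} = 0
g(3) = mex{} = 0
g(4) = mex{0} = 1
g(5) = mex{0} = 1
g(6) = mex{0} = 1
g(7) = mex{0} = 1
g(8) = mex{0,1} = 2
So g(8) = 2.

2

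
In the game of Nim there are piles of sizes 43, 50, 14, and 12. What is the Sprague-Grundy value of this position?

Nim-sum: 43 ⊕ 50 ⊕ 14 ⊕ 12 = 27.

27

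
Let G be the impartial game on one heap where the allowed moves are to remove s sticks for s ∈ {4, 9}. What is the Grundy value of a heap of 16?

0

Grundy values for subtraction set {4, 9}:
k:     0  1  2  3  4  5  6  7  8  9 10 11 12 13 14 15 16
g(k):  0  0  0  0  1  1  1  1  0  2  2  2  1  0  0  0  0
So g(16) = 0.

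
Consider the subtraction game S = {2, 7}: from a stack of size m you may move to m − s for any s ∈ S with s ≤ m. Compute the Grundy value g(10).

0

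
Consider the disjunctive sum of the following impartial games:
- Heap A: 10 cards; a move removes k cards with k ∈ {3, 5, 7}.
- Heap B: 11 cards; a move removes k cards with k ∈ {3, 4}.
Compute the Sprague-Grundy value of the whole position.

1

For heap A, compute g(0), g(1), … with moves {3, 5, 7}:
k:     0  1  2  3  4  5  6  7  8  9 10
g(k):  0  0  0  1  1  1  2  2  2  3  0
So g(10) = 0.
Grundy values for heap B (subtraction set {3, 4}):
g(0) = mex{} = 0
g(1) = mex{} = 0
g(2) = mex{} = 0
g(3) = mex{0} = 1
g(4) = mex{0} = 1
g(5) = mex{0} = 1
g(6) = mex{0,1} = 2
g(7) = mex{1} = 0
g(8) = mex{1} = 0
g(9) = mex{1,2} = 0
g(10) = mex{0,2} = 1
g(11) = mex{0} = 1
So g(11) = 1.
The value of a disjunctive sum is the nim-sum of the parts.
Combined value = 0 ⊕ 1 = 1.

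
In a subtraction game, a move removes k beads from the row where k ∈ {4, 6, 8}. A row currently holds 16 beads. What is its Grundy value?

Build the Grundy sequence with g(k) = mex{g(k−s) : s ∈ {4, 6, 8}, s ≤ k}:
k:     0  1  2  3  4  5  6  7  8  9 10 11 12 13 14 15 16
g(k):  0  0  0  0  1  1  1  1  2  2  2  2  0  0  0  0  1
So g(16) = 1.

1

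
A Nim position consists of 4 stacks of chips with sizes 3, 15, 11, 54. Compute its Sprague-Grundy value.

Nim-sum: 3 XOR 15 XOR 11 XOR 54 = 49.

49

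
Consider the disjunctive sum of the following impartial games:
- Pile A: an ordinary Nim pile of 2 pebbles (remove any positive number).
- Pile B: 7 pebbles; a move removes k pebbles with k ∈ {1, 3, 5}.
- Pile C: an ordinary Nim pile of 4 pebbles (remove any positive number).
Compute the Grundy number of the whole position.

7

Pile A is a plain Nim pile of size 2, so its Grundy value is 2.
For pile B, compute g(0), g(1), … with moves {1, 3, 5}:
k:     0  1  2  3  4  5  6  7
g(k):  0  1  0  1  0  1  0  1
So g(7) = 1.
Pile C is a plain Nim pile of size 4, so its Grundy value is 4.
The value of a disjunctive sum is the nim-sum of the parts.
Combined value = 2 ⊕ 1 ⊕ 4 = 7.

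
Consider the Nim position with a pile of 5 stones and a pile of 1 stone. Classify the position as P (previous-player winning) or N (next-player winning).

Nim-sum: 5 ^ 1 = 4.
The nim-sum is 4 ≠ 0, so this is an N-position: the player to move can win.

N-position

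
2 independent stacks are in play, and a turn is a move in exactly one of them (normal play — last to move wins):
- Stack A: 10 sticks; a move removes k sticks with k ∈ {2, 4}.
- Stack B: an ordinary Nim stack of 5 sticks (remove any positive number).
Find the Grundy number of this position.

7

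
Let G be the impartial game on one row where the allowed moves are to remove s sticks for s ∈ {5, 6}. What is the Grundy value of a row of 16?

1

Build the Grundy sequence with g(k) = mex{g(k−s) : s ∈ {5, 6}, s ≤ k}:
k:     0  1  2  3  4  5  6  7  8  9 10 11 12 13 14 15 16
g(k):  0  0  0  0  0  1  1  1  1  1  2  0  0  0  0  0  1
So g(16) = 1.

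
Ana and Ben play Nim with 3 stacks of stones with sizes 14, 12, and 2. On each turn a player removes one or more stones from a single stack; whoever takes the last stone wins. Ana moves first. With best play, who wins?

Ben wins

Compute the nim-sum pairwise:
14 ^ 12 = 2
2 ^ 2 = 0
The nim-sum is 0, so this is a P-position: the player to move is in a losing position under optimal play; Ana is about to move from it and so loses — Ben wins.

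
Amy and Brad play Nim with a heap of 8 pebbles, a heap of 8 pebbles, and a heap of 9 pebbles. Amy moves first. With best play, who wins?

Write each in binary and XOR column by column:
  1000  (8)
  1000  (8)
  1001  (9)
  ----
  1001  (9)
The nim-sum is 9 ≠ 0, so this is an N-position: the player to move can win; Amy has a winning move.

Amy wins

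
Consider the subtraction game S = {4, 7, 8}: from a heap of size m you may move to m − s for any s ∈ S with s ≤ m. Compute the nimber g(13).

0

Grundy values for subtraction set {4, 7, 8}:
g(0) = mex{} = 0
g(1) = mex{} = 0
g(2) = mex{} = 0
g(3) = mex{} = 0
g(4) = mex{0} = 1
g(5) = mex{0} = 1
g(6) = mex{0} = 1
g(7) = mex{0} = 1
g(8) = mex{0,1} = 2
g(9) = mex{0,1} = 2
g(10) = mex{0,1} = 2
g(11) = mex{0,1} = 2
g(12) = mex{1,2} = 0
g(13) = mex{1,2} = 0
So g(13) = 0.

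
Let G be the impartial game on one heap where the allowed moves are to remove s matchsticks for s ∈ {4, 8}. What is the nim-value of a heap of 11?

2

Build the Grundy sequence with g(k) = mex{g(k−s) : s ∈ {4, 8}, s ≤ k}:
g(0) = mex{} = 0
g(1) = mex{} = 0
g(2) = mex{} = 0
g(3) = mex{} = 0
g(4) = mex{0} = 1
g(5) = mex{0} = 1
g(6) = mex{0} = 1
g(7) = mex{0} = 1
g(8) = mex{0,1} = 2
g(9) = mex{0,1} = 2
g(10) = mex{0,1} = 2
g(11) = mex{0,1} = 2
So g(11) = 2.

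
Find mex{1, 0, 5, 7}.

The values 0, 1 are all present; 2 is the first non-negative integer missing from the set.

2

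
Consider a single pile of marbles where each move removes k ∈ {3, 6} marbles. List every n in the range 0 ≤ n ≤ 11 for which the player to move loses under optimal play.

Build the Grundy sequence with g(k) = mex{g(k−s) : s ∈ {3, 6}, s ≤ k}:
g(0) = mex{} = 0
g(1) = mex{} = 0
g(2) = mex{} = 0
g(3) = mex{0} = 1
g(4) = mex{0} = 1
g(5) = mex{0} = 1
g(6) = mex{0,1} = 2
g(7) = mex{0,1} = 2
g(8) = mex{0,1} = 2
g(9) = mex{1,2} = 0
g(10) = mex{1,2} = 0
g(11) = mex{1,2} = 0
The P-positions (g = 0) in 0..11 are 0, 1, 2, 9, 10, 11.

0, 1, 2, 9, 10, 11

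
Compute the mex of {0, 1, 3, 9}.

2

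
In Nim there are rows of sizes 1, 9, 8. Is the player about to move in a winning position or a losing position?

Losing position

Nim-sum: 1 ^ 9 ^ 8 = 0.
The nim-sum is 0, so this is a P-position: the player to move is in a losing position under optimal play.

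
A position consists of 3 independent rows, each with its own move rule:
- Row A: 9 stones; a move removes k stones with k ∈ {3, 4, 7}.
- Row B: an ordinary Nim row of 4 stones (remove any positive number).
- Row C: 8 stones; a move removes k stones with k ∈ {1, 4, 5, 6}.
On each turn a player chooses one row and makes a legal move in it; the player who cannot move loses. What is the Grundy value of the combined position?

3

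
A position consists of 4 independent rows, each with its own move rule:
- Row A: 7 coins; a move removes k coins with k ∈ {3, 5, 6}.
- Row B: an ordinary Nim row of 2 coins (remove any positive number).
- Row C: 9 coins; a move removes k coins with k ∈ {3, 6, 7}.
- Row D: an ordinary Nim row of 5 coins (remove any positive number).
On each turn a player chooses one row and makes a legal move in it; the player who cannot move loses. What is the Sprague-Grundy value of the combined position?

Grundy values for row A (subtraction set {3, 5, 6}):
k:     0  1  2  3  4  5  6  7
g(k):  0  0  0  1  1  1  2  2
So g(7) = 2.
Row B is a plain Nim row of size 2, so its Grundy value is 2.
Build the Grundy sequence for row C with g(k) = mex{g(k−s) : s ∈ {3, 6, 7}, s ≤ k}:
k:     0  1  2  3  4  5  6  7  8  9
g(k):  0  0  0  1  1  1  2  2  2  3
So g(9) = 3.
Row D is a plain Nim row of size 5, so its Grundy value is 5.
By the Sprague-Grundy theorem, the Grundy value of a sum of independent games is the XOR of the component values.
Combined value = 2 ⊕ 2 ⊕ 3 ⊕ 5 = 6.

6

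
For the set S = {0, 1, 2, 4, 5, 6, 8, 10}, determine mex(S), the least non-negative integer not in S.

The values 0, 1, 2 are all present; 3 is the first non-negative integer missing from the set.

3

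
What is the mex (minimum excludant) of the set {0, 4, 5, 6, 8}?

0 is in the set but 1 is not, so the mex is 1.

1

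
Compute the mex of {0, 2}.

0 is in the set but 1 is not, so the mex is 1.

1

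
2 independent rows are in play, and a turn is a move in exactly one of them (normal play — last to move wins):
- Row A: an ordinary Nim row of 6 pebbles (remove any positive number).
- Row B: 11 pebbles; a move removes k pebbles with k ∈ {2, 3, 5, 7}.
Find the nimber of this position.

7

Row A is a plain Nim row of size 6, so its Grundy value is 6.
Build the Grundy sequence for row B with g(k) = mex{g(k−s) : s ∈ {2, 3, 5, 7}, s ≤ k}:
k:     0  1  2  3  4  5  6  7  8  9 10 11
g(k):  0  0  1  1  2  2  3  3  4  0  0  1
So g(11) = 1.
The value of a disjunctive sum is the nim-sum of the parts.
Combined value = 6 XOR 1 = 7.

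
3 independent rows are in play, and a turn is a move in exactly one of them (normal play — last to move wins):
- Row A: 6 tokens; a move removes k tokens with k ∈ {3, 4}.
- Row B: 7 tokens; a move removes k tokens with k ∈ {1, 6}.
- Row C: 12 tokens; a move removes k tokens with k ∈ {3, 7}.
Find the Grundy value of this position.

Build the Grundy sequence for row A with g(k) = mex{g(k−s) : s ∈ {3, 4}, s ≤ k}:
g(0) = mex{} = 0
g(1) = mex{} = 0
g(2) = mex{} = 0
g(3) = mex{0} = 1
g(4) = mex{0} = 1
g(5) = mex{0} = 1
g(6) = mex{0,1} = 2
So g(6) = 2.
For row B, compute g(0), g(1), … with moves {1, 6}:
g(0) = mex{} = 0
g(1) = mex{0} = 1
g(2) = mex{1} = 0
g(3) = mex{0} = 1
g(4) = mex{1} = 0
g(5) = mex{0} = 1
g(6) = mex{0,1} = 2
g(7) = mex{1,2} = 0
So g(7) = 0.
Build the Grundy sequence for row C with g(k) = mex{g(k−s) : s ∈ {3, 7}, s ≤ k}:
g(0) = mex{} = 0
g(1) = mex{} = 0
g(2) = mex{} = 0
g(3) = mex{0} = 1
g(4) = mex{0} = 1
g(5) = mex{0} = 1
g(6) = mex{1} = 0
g(7) = mex{0,1} = 2
g(8) = mex{0,1} = 2
g(9) = mex{0} = 1
g(10) = mex{1,2} = 0
g(11) = mex{1,2} = 0
g(12) = mex{1} = 0
So g(12) = 0.
By the Sprague-Grundy theorem, the Grundy value of a sum of independent games is the XOR of the component values.
Combined value = 2 XOR 0 XOR 0 = 2.

2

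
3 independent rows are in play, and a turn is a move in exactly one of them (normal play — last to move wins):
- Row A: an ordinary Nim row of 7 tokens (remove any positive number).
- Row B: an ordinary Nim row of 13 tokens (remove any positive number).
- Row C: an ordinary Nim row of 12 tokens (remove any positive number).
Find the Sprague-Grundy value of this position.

6

Row A is a plain Nim row of size 7, so its Grundy value is 7.
Row B is a plain Nim row of size 13, so its Grundy value is 13.
Row C is a plain Nim row of size 12, so its Grundy value is 12.
The value of a disjunctive sum is the nim-sum of the parts.
Combined value = 7 ⊕ 13 ⊕ 12 = 6.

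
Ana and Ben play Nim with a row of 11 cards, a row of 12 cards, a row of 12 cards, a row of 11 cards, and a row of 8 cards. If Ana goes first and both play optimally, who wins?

Write each in binary and XOR column by column:
  1011  (11)
  1100  (12)
  1100  (12)
  1011  (11)
  1000  (8)
  ----
  1000  (8)
The nim-sum is 8 ≠ 0, so this is an N-position: the player to move can win; Ana has a winning move.

Ana wins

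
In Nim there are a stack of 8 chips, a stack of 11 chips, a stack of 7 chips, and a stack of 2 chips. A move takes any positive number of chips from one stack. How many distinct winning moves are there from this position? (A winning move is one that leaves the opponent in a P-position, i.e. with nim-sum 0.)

Bitwise XOR of the heap sizes:
  1000  (8)
  1011  (11)
  0111  (7)
  0010  (2)
  ----
  0110  (6)
The overall nim-sum is X = 6. A stack of size p has a winning move iff p XOR X < p (reduce it to p XOR X).
  8: 8 XOR 6 = 14 ≥ 8 — no move.
  11: 11 XOR 6 = 13 ≥ 11 — no move.
  7: 7 XOR 6 = 1 < 7 — winning move (to 1).
  2: 2 XOR 6 = 4 ≥ 2 — no move.
That gives 1 winning move.

1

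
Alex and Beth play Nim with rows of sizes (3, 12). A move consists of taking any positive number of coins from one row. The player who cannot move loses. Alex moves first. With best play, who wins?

Nim-sum: 3 XOR 12 = 15.
The nim-sum is 15 ≠ 0, so this is an N-position: the player to move can win; Alex has a winning move.

Alex wins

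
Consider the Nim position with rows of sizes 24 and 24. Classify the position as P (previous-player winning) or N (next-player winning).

P-position

In binary:
  11000  (24)
  11000  (24)
  -----
  00000  (0)
The nim-sum is 0, so this is a P-position: the player to move is in a losing position under optimal play.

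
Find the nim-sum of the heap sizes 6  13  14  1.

Compute the nim-sum pairwise:
6 XOR 13 = 11
11 XOR 14 = 5
5 XOR 1 = 4

4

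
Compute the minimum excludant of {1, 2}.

0 is not in the set, so the mex is 0.

0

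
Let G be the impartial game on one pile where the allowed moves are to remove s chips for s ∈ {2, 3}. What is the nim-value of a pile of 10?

Compute g(0), g(1), … for moves {2, 3}:
g(0) = mex{} = 0
g(1) = mex{} = 0
g(2) = mex{0} = 1
g(3) = mex{0} = 1
g(4) = mex{0,1} = 2
g(5) = mex{1} = 0
g(6) = mex{1,2} = 0
g(7) = mex{0,2} = 1
g(8) = mex{0} = 1
g(9) = mex{0,1} = 2
g(10) = mex{1} = 0
So g(10) = 0.

0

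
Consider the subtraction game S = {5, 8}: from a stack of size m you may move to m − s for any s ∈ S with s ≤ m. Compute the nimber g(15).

0

Grundy values for subtraction set {5, 8}:
k:     0  1  2  3  4  5  6  7  8  9 10 11 12 13 14 15
g(k):  0  0  0  0  0  1  1  1  1  1  2  2  2  0  0  0
So g(15) = 0.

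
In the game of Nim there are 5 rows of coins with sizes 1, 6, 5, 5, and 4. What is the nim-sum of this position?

Write each in binary and XOR column by column:
  001  (1)
  110  (6)
  101  (5)
  101  (5)
  100  (4)
  ---
  011  (3)

3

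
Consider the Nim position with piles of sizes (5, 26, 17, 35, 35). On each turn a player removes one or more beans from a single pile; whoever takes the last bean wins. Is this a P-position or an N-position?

N-position

Compute the nim-sum pairwise:
5 XOR 26 = 31
31 XOR 17 = 14
14 XOR 35 = 45
45 XOR 35 = 14
The nim-sum is 14 ≠ 0, so this is an N-position: the player to move can win.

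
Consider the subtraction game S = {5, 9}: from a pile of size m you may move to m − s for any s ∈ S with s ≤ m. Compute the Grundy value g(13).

Compute g(0), g(1), … for moves {5, 9}:
k:     0  1  2  3  4  5  6  7  8  9 10 11 12 13
g(k):  0  0  0  0  0  1  1  1  1  1  2  2  2  2
So g(13) = 2.

2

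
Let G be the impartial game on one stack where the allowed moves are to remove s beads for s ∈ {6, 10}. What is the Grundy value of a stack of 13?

2

Compute g(0), g(1), … for moves {6, 10}:
g(0) = mex{} = 0
g(1) = mex{} = 0
g(2) = mex{} = 0
g(3) = mex{} = 0
g(4) = mex{} = 0
g(5) = mex{} = 0
g(6) = mex{0} = 1
g(7) = mex{0} = 1
g(8) = mex{0} = 1
g(9) = mex{0} = 1
g(10) = mex{0} = 1
g(11) = mex{0} = 1
g(12) = mex{0,1} = 2
g(13) = mex{0,1} = 2
So g(13) = 2.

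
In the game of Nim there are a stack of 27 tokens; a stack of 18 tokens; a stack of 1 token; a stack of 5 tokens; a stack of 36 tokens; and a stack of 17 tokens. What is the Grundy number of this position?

Compute the nim-sum pairwise:
27 ^ 18 = 9
9 ^ 1 = 8
8 ^ 5 = 13
13 ^ 36 = 41
41 ^ 17 = 56

56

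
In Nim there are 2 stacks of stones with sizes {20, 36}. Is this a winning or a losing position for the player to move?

Bitwise XOR of the heap sizes:
  010100  (20)
  100100  (36)
  ------
  110000  (48)
The nim-sum is 48 ≠ 0, so this is an N-position: the player to move can win.

Winning position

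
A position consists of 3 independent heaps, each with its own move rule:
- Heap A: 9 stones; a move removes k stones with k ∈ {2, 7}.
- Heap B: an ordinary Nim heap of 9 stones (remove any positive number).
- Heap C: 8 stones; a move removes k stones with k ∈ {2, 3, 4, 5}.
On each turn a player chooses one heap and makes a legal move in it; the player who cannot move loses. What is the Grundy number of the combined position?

For heap A, compute g(0), g(1), … with moves {2, 7}:
k:     0  1  2  3  4  5  6  7  8  9
g(k):  0  0  1  1  0  0  1  1  2  0
So g(9) = 0.
Heap B is a plain Nim heap of size 9, so its Grundy value is 9.
For heap C, compute g(0), g(1), … with moves {2, 3, 4, 5}:
k:     0  1  2  3  4  5  6  7  8
g(k):  0  0  1  1  2  2  3  0  0
So g(8) = 0.
The value of a disjunctive sum is the nim-sum of the parts.
Combined value = 0 XOR 9 XOR 0 = 9.

9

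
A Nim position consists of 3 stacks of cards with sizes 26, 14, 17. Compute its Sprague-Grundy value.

In binary:
  11010  (26)
  01110  (14)
  10001  (17)
  -----
  00101  (5)

5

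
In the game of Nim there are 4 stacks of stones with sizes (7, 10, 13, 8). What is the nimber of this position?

8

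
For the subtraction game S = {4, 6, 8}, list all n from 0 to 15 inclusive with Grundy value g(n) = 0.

Compute g(0), g(1), … for moves {4, 6, 8}:
k:     0  1  2  3  4  5  6  7  8  9 10 11 12 13 14 15
g(k):  0  0  0  0  1  1  1  1  2  2  2  2  0  0  0  0
The P-positions (g = 0) in 0..15 are 0, 1, 2, 3, 12, 13, 14, 15.

0, 1, 2, 3, 12, 13, 14, 15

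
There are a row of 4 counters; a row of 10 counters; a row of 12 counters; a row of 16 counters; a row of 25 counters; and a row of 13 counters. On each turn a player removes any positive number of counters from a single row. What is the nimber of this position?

6

Write each in binary and XOR column by column:
  00100  (4)
  01010  (10)
  01100  (12)
  10000  (16)
  11001  (25)
  01101  (13)
  -----
  00110  (6)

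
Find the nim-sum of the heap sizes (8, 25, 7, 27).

Nim-sum: 8 ^ 25 ^ 7 ^ 27 = 13.

13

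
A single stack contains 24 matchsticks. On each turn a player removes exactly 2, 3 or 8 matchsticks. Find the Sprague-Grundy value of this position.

2

Build the Grundy sequence with g(k) = mex{g(k−s) : s ∈ {2, 3, 8}, s ≤ k}:
k:     0  1  2  3  4  5  6  7  8  9 10 11 12 13 14 15 16 17 18 19 20 21 22 23 24
g(k):  0  0  1  1  2  0  0  1  1  2  0  0  1  1  2  0  0  1  1  2  0  0  1  1  2
So g(24) = 2.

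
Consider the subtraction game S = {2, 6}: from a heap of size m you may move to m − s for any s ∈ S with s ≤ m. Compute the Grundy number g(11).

1

Build the Grundy sequence with g(k) = mex{g(k−s) : s ∈ {2, 6}, s ≤ k}:
g(0) = mex{} = 0
g(1) = mex{} = 0
g(2) = mex{0} = 1
g(3) = mex{0} = 1
g(4) = mex{1} = 0
g(5) = mex{1} = 0
g(6) = mex{0} = 1
g(7) = mex{0} = 1
g(8) = mex{1} = 0
g(9) = mex{1} = 0
g(10) = mex{0} = 1
g(11) = mex{0} = 1
So g(11) = 1.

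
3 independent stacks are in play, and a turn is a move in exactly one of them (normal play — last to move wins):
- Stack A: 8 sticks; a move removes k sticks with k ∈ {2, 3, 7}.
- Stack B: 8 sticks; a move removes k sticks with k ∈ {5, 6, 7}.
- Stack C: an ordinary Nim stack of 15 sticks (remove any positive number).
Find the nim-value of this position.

15

Grundy values for stack A (subtraction set {2, 3, 7}):
k:     0  1  2  3  4  5  6  7  8
g(k):  0  0  1  1  2  0  0  1  1
So g(8) = 1.
Build the Grundy sequence for stack B with g(k) = mex{g(k−s) : s ∈ {5, 6, 7}, s ≤ k}:
k:     0  1  2  3  4  5  6  7  8
g(k):  0  0  0  0  0  1  1  1  1
So g(8) = 1.
Stack C is a plain Nim stack of size 15, so its Grundy value is 15.
By the Sprague-Grundy theorem, the Grundy value of a sum of independent games is the XOR of the component values.
Combined value = 1 ⊕ 1 ⊕ 15 = 15.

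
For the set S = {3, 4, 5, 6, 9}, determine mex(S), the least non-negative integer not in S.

0

0 is not in the set, so the mex is 0.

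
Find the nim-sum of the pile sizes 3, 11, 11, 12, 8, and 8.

15

In binary:
  0011  (3)
  1011  (11)
  1011  (11)
  1100  (12)
  1000  (8)
  1000  (8)
  ----
  1111  (15)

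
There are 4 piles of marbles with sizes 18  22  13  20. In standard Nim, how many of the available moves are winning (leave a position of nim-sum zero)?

Write each in binary and XOR column by column:
  10010  (18)
  10110  (22)
  01101  (13)
  10100  (20)
  -----
  11101  (29)
The overall nim-sum is X = 29. A pile of size p has a winning move iff p XOR X < p (reduce it to p XOR X).
  18: 18 XOR 29 = 15 < 18 — winning move (to 15).
  22: 22 XOR 29 = 11 < 22 — winning move (to 11).
  13: 13 XOR 29 = 16 ≥ 13 — no move.
  20: 20 XOR 29 = 9 < 20 — winning move (to 9).
That gives 3 winning moves.

3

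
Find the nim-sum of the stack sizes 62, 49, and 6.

9

Nim-sum: 62 XOR 49 XOR 6 = 9.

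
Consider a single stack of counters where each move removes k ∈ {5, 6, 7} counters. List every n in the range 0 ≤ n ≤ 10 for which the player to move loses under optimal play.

0, 1, 2, 3, 4

Grundy values for subtraction set {5, 6, 7}:
g(0) = mex{} = 0
g(1) = mex{} = 0
g(2) = mex{} = 0
g(3) = mex{} = 0
g(4) = mex{} = 0
g(5) = mex{0} = 1
g(6) = mex{0} = 1
g(7) = mex{0} = 1
g(8) = mex{0} = 1
g(9) = mex{0} = 1
g(10) = mex{0,1} = 2
The P-positions (g = 0) in 0..10 are 0, 1, 2, 3, 4.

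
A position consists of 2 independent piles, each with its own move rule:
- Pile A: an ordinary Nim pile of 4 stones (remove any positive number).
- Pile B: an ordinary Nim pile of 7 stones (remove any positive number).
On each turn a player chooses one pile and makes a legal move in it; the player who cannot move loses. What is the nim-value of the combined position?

3

Pile A is a plain Nim pile of size 4, so its Grundy value is 4.
Pile B is a plain Nim pile of size 7, so its Grundy value is 7.
The value of a disjunctive sum is the nim-sum of the parts.
Combined value = 4 ⊕ 7 = 3.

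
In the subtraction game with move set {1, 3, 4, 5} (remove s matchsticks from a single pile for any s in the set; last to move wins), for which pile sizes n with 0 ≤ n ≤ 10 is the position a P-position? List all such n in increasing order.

0, 2, 8, 10

Compute g(0), g(1), … for moves {1, 3, 4, 5}:
k:     0  1  2  3  4  5  6  7  8  9 10
g(k):  0  1  0  1  2  3  2  3  0  1  0
The P-positions (g = 0) in 0..10 are 0, 2, 8, 10.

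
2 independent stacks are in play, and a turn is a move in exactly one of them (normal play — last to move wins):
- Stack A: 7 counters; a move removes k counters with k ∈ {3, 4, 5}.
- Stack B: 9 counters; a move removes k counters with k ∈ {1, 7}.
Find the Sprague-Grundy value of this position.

Grundy values for stack A (subtraction set {3, 4, 5}):
k:     0  1  2  3  4  5  6  7
g(k):  0  0  0  1  1  1  2  2
So g(7) = 2.
For stack B, compute g(0), g(1), … with moves {1, 7}:
k:     0  1  2  3  4  5  6  7  8  9
g(k):  0  1  0  1  0  1  0  1  0  1
So g(9) = 1.
The value of a disjunctive sum is the nim-sum of the parts.
Combined value = 2 ⊕ 1 = 3.

3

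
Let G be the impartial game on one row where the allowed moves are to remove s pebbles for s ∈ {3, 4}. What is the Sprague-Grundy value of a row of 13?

Grundy values for subtraction set {3, 4}:
k:     0  1  2  3  4  5  6  7  8  9 10 11 12 13
g(k):  0  0  0  1  1  1  2  0  0  0  1  1  1  2
So g(13) = 2.

2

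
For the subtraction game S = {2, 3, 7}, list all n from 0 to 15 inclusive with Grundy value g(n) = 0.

0, 1, 5, 6, 10, 11, 15

Compute g(0), g(1), … for moves {2, 3, 7}:
k:     0  1  2  3  4  5  6  7  8  9 10 11 12 13 14 15
g(k):  0  0  1  1  2  0  0  1  1  2  0  0  1  1  2  0
The P-positions (g = 0) in 0..15 are 0, 1, 5, 6, 10, 11, 15.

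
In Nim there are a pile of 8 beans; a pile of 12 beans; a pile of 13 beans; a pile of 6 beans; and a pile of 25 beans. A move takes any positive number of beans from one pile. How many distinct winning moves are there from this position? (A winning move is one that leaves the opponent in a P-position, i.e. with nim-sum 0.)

Compute the nim-sum pairwise:
8 XOR 12 = 4
4 XOR 13 = 9
9 XOR 6 = 15
15 XOR 25 = 22
The overall nim-sum is X = 22. A pile of size p has a winning move iff p XOR X < p (reduce it to p XOR X).
  8: 8 XOR 22 = 30 ≥ 8 — no move.
  12: 12 XOR 22 = 26 ≥ 12 — no move.
  13: 13 XOR 22 = 27 ≥ 13 — no move.
  6: 6 XOR 22 = 16 ≥ 6 — no move.
  25: 25 XOR 22 = 15 < 25 — winning move (to 15).
That gives 1 winning move.

1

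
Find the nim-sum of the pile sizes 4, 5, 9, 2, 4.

14

Nim-sum: 4 ^ 5 ^ 9 ^ 2 ^ 4 = 14.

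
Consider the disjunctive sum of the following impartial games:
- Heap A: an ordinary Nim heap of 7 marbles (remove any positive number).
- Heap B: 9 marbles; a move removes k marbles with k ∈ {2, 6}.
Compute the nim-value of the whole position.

7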